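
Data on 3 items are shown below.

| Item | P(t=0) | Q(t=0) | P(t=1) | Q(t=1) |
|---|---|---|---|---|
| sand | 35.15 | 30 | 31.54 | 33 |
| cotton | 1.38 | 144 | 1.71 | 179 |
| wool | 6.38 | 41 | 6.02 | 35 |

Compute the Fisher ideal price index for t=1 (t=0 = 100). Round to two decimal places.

95.28

Laspeyres component (base-period weights):
ΣP(t=1)Q(t=0) = 31.54×30 + 1.71×144 + 6.02×41 = 946.2 + 246.24 + 246.82 = 1439.26
ΣP(t=0)Q(t=0) = 35.15×30 + 1.38×144 + 6.38×41 = 1054.5 + 198.72 + 261.58 = 1514.8
L = 1439.26 / 1514.8 × 100 = 95.0132
Paasche component (current-period weights):
ΣP(t=1)Q(t=1) = 31.54×33 + 1.71×179 + 6.02×35 = 1040.82 + 306.09 + 210.7 = 1557.61
ΣP(t=0)Q(t=1) = 35.15×33 + 1.38×179 + 6.38×35 = 1159.95 + 247.02 + 223.3 = 1630.27
P = 1557.61 / 1630.27 × 100 = 95.5431
Fisher = √(L × P) = √(95.0132 × 95.5431) = 95.2778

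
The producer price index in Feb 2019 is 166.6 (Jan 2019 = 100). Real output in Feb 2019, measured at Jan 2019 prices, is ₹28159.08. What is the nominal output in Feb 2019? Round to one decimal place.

Nominal = Real × (Index/100) = 28159.08 × (166.6/100)
        = 28159.08 × 1.666 = 46913.0273

46913.0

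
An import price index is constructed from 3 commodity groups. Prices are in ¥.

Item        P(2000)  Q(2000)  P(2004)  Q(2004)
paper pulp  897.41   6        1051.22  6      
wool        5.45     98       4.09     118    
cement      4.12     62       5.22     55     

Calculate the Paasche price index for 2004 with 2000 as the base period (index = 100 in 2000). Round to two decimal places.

113.16

Paasche price index uses current-period quantities as weights.
ΣP(2004)·Q(2004) = 1051.22×6 + 4.09×118 + 5.22×55 = 6307.32 + 482.62 + 287.1 = 7077.04
ΣP(2000)·Q(2004) = 897.41×6 + 5.45×118 + 4.12×55 = 5384.46 + 643.1 + 226.6 = 6254.16
Index = 7077.04 / 6254.16 × 100 = 113.1573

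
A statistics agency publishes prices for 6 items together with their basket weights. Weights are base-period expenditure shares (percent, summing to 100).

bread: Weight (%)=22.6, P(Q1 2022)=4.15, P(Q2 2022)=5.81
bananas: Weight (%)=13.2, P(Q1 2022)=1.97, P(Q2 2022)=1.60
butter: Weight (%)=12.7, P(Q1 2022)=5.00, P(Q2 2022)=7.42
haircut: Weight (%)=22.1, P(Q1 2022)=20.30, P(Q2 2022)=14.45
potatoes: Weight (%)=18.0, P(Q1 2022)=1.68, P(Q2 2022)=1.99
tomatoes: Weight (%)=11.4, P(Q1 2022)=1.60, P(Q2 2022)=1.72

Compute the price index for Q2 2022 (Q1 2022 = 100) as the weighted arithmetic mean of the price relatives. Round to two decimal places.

bread: 22.6 × (5.81/4.15) = 22.6 × 1.400000 = 31.6400
bananas: 13.2 × (1.60/1.97) = 13.2 × 0.812183 = 10.7208
butter: 12.7 × (7.42/5.00) = 12.7 × 1.484000 = 18.8468
haircut: 22.1 × (14.45/20.30) = 22.1 × 0.711823 = 15.7313
potatoes: 18.0 × (1.99/1.68) = 18.0 × 1.184524 = 21.3214
tomatoes: 11.4 × (1.72/1.60) = 11.4 × 1.075000 = 12.2550
Index = Σ wᵢ·(p₁ᵢ/p₀ᵢ) = 31.6400 + 10.7208 + 18.8468 + 15.7313 + 21.3214 + 12.2550 = 110.5153

110.52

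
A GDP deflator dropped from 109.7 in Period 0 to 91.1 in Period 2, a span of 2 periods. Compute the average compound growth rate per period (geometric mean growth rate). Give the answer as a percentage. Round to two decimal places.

Growth factor = (91.1/109.7)^(1/2) = (0.830447)^(1/2) = 0.911288
Growth rate = 0.911288 − 1 = -0.088712 = -8.8712%

-8.87%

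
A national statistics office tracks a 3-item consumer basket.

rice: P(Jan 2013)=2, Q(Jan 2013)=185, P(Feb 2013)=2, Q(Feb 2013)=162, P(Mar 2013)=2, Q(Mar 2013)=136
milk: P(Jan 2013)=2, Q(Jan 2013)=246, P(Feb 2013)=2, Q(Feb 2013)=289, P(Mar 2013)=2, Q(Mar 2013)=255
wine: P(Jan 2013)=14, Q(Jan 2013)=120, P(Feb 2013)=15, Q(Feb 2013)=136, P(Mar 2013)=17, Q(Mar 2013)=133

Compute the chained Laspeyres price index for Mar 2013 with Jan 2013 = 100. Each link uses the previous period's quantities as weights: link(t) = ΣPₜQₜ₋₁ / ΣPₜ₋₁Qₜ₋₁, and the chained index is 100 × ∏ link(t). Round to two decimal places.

Link Jan 2013→Feb 2013:
ΣP(Feb 2013)Q(Jan 2013) = 2×185 + 2×246 + 15×120 = 370 + 492 + 1800 = 2662
ΣP(Jan 2013)Q(Jan 2013) = 2×185 + 2×246 + 14×120 = 370 + 492 + 1680 = 2542
link = 2662/2542 = 1.047207
Link Feb 2013→Mar 2013:
ΣP(Mar 2013)Q(Feb 2013) = 2×162 + 2×289 + 17×136 = 324 + 578 + 2312 = 3214
ΣP(Feb 2013)Q(Feb 2013) = 2×162 + 2×289 + 15×136 = 324 + 578 + 2040 = 2942
link = 3214/2942 = 1.092454
Chained index = 100 × 1.047207 × 1.092454 = 114.4026

114.40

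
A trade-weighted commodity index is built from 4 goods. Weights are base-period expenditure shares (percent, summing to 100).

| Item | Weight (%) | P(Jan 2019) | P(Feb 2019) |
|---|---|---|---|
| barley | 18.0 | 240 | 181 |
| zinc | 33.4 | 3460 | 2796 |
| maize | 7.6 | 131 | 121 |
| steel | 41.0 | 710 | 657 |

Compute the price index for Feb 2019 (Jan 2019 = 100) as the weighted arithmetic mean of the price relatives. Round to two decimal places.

barley: 18.0 × (181/240) = 18.0 × 0.754167 = 13.5750
zinc: 33.4 × (2796/3460) = 33.4 × 0.808092 = 26.9903
maize: 7.6 × (121/131) = 7.6 × 0.923664 = 7.0198
steel: 41.0 × (657/710) = 41.0 × 0.925352 = 37.9394
Index = Σ wᵢ·(p₁ᵢ/p₀ᵢ) = 13.5750 + 26.9903 + 7.0198 + 37.9394 = 85.5246

85.52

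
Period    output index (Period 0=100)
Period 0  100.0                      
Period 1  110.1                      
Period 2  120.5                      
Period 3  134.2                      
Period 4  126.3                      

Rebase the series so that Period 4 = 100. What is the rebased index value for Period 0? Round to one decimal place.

79.2

Rebased(Period 0) = 100.0 / 126.3 × 100 = 79.1766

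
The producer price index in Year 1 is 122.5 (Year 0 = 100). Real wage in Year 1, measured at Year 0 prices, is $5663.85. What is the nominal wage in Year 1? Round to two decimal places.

6938.22

Nominal = Real × (Index/100) = 5663.85 × (122.5/100)
        = 5663.85 × 1.225 = 6938.2163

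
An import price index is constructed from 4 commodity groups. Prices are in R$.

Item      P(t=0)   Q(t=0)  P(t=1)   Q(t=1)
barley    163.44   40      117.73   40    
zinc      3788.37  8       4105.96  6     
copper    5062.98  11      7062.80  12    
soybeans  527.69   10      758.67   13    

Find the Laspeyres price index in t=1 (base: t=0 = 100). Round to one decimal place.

125.6

Laspeyres price index uses base-period quantities as weights.
ΣP(t=1)·Q(t=0) = 117.73×40 + 4105.96×8 + 7062.80×11 + 758.67×10 = 4709.2 + 32847.68 + 77690.8 + 7586.7 = 122834.38
ΣP(t=0)·Q(t=0) = 163.44×40 + 3788.37×8 + 5062.98×11 + 527.69×10 = 6537.6 + 30306.96 + 55692.78 + 5276.9 = 97814.24
Index = 122834.38 / 97814.24 × 100 = 125.5792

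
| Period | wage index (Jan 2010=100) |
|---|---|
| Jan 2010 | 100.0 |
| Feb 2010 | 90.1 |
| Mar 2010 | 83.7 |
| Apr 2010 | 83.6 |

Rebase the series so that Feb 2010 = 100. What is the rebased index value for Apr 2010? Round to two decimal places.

92.79

Rebased(Apr 2010) = 83.6 / 90.1 × 100 = 92.7858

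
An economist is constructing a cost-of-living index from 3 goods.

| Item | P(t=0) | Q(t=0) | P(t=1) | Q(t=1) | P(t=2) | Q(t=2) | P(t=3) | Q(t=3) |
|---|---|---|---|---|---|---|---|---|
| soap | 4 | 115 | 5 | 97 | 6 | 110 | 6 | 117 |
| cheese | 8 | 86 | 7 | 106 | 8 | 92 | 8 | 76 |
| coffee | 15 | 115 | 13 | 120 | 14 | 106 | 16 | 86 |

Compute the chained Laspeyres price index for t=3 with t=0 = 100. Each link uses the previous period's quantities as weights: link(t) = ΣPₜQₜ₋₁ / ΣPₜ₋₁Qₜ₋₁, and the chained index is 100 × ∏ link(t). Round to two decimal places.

Link t=0→t=1:
ΣP(t=1)Q(t=0) = 5×115 + 7×86 + 13×115 = 575 + 602 + 1495 = 2672
ΣP(t=0)Q(t=0) = 4×115 + 8×86 + 15×115 = 460 + 688 + 1725 = 2873
link = 2672/2873 = 0.930038
Link t=1→t=2:
ΣP(t=2)Q(t=1) = 6×97 + 8×106 + 14×120 = 582 + 848 + 1680 = 3110
ΣP(t=1)Q(t=1) = 5×97 + 7×106 + 13×120 = 485 + 742 + 1560 = 2787
link = 3110/2787 = 1.115895
Link t=2→t=3:
ΣP(t=3)Q(t=2) = 6×110 + 8×92 + 16×106 = 660 + 736 + 1696 = 3092
ΣP(t=2)Q(t=2) = 6×110 + 8×92 + 14×106 = 660 + 736 + 1484 = 2880
link = 3092/2880 = 1.073611
Chained index = 100 × 0.930038 × 1.115895 × 1.073611 = 111.4221

111.42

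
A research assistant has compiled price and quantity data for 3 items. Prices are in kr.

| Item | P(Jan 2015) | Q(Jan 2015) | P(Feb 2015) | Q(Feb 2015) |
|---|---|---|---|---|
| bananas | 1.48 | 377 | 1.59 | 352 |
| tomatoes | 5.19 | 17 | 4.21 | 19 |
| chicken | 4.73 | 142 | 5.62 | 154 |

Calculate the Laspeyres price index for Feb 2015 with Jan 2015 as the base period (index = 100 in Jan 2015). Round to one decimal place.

111.5

Laspeyres price index uses base-period quantities as weights.
ΣP(Feb 2015)·Q(Jan 2015) = 1.59×377 + 4.21×17 + 5.62×142 = 599.43 + 71.57 + 798.04 = 1469.04
ΣP(Jan 2015)·Q(Jan 2015) = 1.48×377 + 5.19×17 + 4.73×142 = 557.96 + 88.23 + 671.66 = 1317.85
Index = 1469.04 / 1317.85 × 100 = 111.4725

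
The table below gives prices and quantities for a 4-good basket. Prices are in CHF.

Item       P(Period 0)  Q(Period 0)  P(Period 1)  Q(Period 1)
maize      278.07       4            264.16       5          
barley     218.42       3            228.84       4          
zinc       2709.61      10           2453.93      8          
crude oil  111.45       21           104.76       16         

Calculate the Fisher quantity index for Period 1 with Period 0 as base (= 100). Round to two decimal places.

82.55

Laspeyres component (base-period weights):
ΣP(Period 0)Q(Period 1) = 278.07×5 + 218.42×4 + 2709.61×8 + 111.45×16 = 1390.35 + 873.68 + 21676.88 + 1783.2 = 25724.11
ΣP(Period 0)Q(Period 0) = 278.07×4 + 218.42×3 + 2709.61×10 + 111.45×21 = 1112.28 + 655.26 + 27096.1 + 2340.45 = 31204.09
L = 25724.11 / 31204.09 × 100 = 82.4383
Paasche component (current-period weights):
ΣP(Period 1)Q(Period 1) = 264.16×5 + 228.84×4 + 2453.93×8 + 104.76×16 = 1320.8 + 915.36 + 19631.44 + 1676.16 = 23543.76
ΣP(Period 1)Q(Period 0) = 264.16×4 + 228.84×3 + 2453.93×10 + 104.76×21 = 1056.64 + 686.52 + 24539.3 + 2199.96 = 28482.42
P = 23543.76 / 28482.42 × 100 = 82.6607
Fisher = √(L × P) = √(82.4383 × 82.6607) = 82.5494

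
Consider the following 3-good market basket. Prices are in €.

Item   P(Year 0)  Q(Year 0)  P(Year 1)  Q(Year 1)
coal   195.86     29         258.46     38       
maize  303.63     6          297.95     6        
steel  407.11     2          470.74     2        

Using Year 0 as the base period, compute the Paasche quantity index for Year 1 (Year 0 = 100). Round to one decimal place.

Paasche quantity index uses current-period prices as weights.
ΣP(Year 1)·Q(Year 1) = 258.46×38 + 297.95×6 + 470.74×2 = 9821.48 + 1787.7 + 941.48 = 12550.66
ΣP(Year 1)·Q(Year 0) = 258.46×29 + 297.95×6 + 470.74×2 = 7495.34 + 1787.7 + 941.48 = 10224.52
Index = 12550.66 / 10224.52 × 100 = 122.7506

122.8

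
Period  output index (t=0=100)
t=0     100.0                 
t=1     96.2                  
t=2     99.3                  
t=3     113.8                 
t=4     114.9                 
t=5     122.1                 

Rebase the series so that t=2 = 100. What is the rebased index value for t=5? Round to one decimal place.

123.0

Rebased(t=5) = 122.1 / 99.3 × 100 = 122.9607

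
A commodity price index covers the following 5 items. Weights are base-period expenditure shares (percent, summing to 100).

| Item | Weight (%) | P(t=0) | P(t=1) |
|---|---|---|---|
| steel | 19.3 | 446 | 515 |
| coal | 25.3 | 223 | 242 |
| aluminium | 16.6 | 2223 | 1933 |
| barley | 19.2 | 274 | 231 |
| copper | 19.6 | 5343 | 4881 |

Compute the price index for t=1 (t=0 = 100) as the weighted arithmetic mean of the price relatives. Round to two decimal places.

98.27

steel: 19.3 × (515/446) = 19.3 × 1.154709 = 22.2859
coal: 25.3 × (242/223) = 25.3 × 1.085202 = 27.4556
aluminium: 16.6 × (1933/2223) = 16.6 × 0.869546 = 14.4345
barley: 19.2 × (231/274) = 19.2 × 0.843066 = 16.1869
copper: 19.6 × (4881/5343) = 19.6 × 0.913532 = 17.9052
Index = Σ wᵢ·(p₁ᵢ/p₀ᵢ) = 22.2859 + 27.4556 + 14.4345 + 16.1869 + 17.9052 = 98.2680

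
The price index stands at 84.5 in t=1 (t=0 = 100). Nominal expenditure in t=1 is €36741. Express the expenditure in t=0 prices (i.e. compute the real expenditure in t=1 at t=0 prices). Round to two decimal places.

Real = Nominal ÷ (Index/100) = 36741 ÷ (84.5/100)
     = 36741 ÷ 0.845 = 43480.4734

43480.47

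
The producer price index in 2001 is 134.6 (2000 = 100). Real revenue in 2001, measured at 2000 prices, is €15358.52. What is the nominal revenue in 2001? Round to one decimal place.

Nominal = Real × (Index/100) = 15358.52 × (134.6/100)
        = 15358.52 × 1.346 = 20672.5679

20672.6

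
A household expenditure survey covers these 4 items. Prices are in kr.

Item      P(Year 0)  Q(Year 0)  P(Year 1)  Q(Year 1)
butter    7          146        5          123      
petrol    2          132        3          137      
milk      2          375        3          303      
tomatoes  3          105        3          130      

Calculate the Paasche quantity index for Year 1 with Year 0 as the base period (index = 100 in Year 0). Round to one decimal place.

Paasche quantity index uses current-period prices as weights.
ΣP(Year 1)·Q(Year 1) = 5×123 + 3×137 + 3×303 + 3×130 = 615 + 411 + 909 + 390 = 2325
ΣP(Year 1)·Q(Year 0) = 5×146 + 3×132 + 3×375 + 3×105 = 730 + 396 + 1125 + 315 = 2566
Index = 2325 / 2566 × 100 = 90.6080

90.6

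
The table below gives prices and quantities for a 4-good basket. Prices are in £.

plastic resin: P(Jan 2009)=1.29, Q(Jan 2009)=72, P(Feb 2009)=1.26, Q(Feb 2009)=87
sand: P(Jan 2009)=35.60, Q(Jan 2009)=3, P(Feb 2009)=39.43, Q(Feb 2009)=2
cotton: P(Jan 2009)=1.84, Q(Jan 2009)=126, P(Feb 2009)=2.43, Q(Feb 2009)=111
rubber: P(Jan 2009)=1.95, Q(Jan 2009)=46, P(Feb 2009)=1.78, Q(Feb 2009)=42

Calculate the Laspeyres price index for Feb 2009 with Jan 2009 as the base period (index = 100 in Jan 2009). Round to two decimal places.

114.55

Laspeyres price index uses base-period quantities as weights.
ΣP(Feb 2009)·Q(Jan 2009) = 1.26×72 + 39.43×3 + 2.43×126 + 1.78×46 = 90.72 + 118.29 + 306.18 + 81.88 = 597.07
ΣP(Jan 2009)·Q(Jan 2009) = 1.29×72 + 35.60×3 + 1.84×126 + 1.95×46 = 92.88 + 106.8 + 231.84 + 89.7 = 521.22
Index = 597.07 / 521.22 × 100 = 114.5524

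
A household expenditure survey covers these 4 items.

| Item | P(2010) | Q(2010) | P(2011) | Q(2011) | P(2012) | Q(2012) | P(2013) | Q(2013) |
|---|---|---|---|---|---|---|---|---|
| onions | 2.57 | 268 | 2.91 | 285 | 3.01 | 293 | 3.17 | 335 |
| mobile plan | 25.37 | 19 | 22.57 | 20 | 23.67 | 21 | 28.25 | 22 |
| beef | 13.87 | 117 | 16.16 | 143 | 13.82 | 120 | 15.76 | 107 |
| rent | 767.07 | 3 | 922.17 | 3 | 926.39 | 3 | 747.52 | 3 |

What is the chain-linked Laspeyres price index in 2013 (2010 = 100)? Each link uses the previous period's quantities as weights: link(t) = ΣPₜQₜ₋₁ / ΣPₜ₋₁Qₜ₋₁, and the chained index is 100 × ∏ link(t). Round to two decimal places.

107.17

Link 2010→2011:
ΣP(2011)Q(2010) = 2.91×268 + 22.57×19 + 16.16×117 + 922.17×3 = 779.88 + 428.83 + 1890.72 + 2766.51 = 5865.94
ΣP(2010)Q(2010) = 2.57×268 + 25.37×19 + 13.87×117 + 767.07×3 = 688.76 + 482.03 + 1622.79 + 2301.21 = 5094.79
link = 5865.94/5094.79 = 1.151361
Link 2011→2012:
ΣP(2012)Q(2011) = 3.01×285 + 23.67×20 + 13.82×143 + 926.39×3 = 857.85 + 473.4 + 1976.26 + 2779.17 = 6086.68
ΣP(2011)Q(2011) = 2.91×285 + 22.57×20 + 16.16×143 + 922.17×3 = 829.35 + 451.4 + 2310.88 + 2766.51 = 6358.14
link = 6086.68/6358.14 = 0.957305
Link 2012→2013:
ΣP(2013)Q(2012) = 3.17×293 + 28.25×21 + 15.76×120 + 747.52×3 = 928.81 + 593.25 + 1891.2 + 2242.56 = 5655.82
ΣP(2012)Q(2012) = 3.01×293 + 23.67×21 + 13.82×120 + 926.39×3 = 881.93 + 497.07 + 1658.4 + 2779.17 = 5816.57
link = 5655.82/5816.57 = 0.972363
Chained index = 100 × 1.151361 × 0.957305 × 0.972363 = 107.1742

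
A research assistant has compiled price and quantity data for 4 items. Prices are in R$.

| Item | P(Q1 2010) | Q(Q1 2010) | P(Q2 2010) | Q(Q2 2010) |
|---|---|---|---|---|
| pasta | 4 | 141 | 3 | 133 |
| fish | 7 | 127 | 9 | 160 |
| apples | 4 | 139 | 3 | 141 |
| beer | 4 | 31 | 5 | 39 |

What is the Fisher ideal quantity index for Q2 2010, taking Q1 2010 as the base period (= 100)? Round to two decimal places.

Laspeyres component (base-period weights):
ΣP(Q1 2010)Q(Q2 2010) = 4×133 + 7×160 + 4×141 + 4×39 = 532 + 1120 + 564 + 156 = 2372
ΣP(Q1 2010)Q(Q1 2010) = 4×141 + 7×127 + 4×139 + 4×31 = 564 + 889 + 556 + 124 = 2133
L = 2372 / 2133 × 100 = 111.2049
Paasche component (current-period weights):
ΣP(Q2 2010)Q(Q2 2010) = 3×133 + 9×160 + 3×141 + 5×39 = 399 + 1440 + 423 + 195 = 2457
ΣP(Q2 2010)Q(Q1 2010) = 3×141 + 9×127 + 3×139 + 5×31 = 423 + 1143 + 417 + 155 = 2138
P = 2457 / 2138 × 100 = 114.9205
Fisher = √(L × P) = √(111.2049 × 114.9205) = 113.0474

113.05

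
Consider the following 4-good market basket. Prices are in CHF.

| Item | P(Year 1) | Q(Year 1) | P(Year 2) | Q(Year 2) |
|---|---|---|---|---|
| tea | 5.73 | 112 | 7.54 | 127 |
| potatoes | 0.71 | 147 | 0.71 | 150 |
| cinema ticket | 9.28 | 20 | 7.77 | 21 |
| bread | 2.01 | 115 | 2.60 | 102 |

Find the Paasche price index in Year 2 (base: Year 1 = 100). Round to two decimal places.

Paasche price index uses current-period quantities as weights.
ΣP(Year 2)·Q(Year 2) = 7.54×127 + 0.71×150 + 7.77×21 + 2.60×102 = 957.58 + 106.5 + 163.17 + 265.2 = 1492.45
ΣP(Year 1)·Q(Year 2) = 5.73×127 + 0.71×150 + 9.28×21 + 2.01×102 = 727.71 + 106.5 + 194.88 + 205.02 = 1234.11
Index = 1492.45 / 1234.11 × 100 = 120.9333

120.93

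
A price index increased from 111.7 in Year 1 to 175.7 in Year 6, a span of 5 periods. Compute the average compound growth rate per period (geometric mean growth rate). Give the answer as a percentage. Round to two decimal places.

Growth factor = (175.7/111.7)^(1/5) = (1.572963)^(1/5) = 1.094823
Growth rate = 1.094823 − 1 = 0.094823 = 9.4823%

9.48%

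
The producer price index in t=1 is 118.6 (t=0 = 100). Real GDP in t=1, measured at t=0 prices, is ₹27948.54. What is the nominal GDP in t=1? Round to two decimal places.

Nominal = Real × (Index/100) = 27948.54 × (118.6/100)
        = 27948.54 × 1.186 = 33146.9684

33146.97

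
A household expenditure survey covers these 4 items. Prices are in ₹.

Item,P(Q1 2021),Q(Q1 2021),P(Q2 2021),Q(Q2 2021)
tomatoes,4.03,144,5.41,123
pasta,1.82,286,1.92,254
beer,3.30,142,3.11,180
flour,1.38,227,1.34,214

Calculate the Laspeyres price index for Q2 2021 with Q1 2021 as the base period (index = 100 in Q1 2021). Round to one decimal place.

Laspeyres price index uses base-period quantities as weights.
ΣP(Q2 2021)·Q(Q1 2021) = 5.41×144 + 1.92×286 + 3.11×142 + 1.34×227 = 779.04 + 549.12 + 441.62 + 304.18 = 2073.96
ΣP(Q1 2021)·Q(Q1 2021) = 4.03×144 + 1.82×286 + 3.30×142 + 1.38×227 = 580.32 + 520.52 + 468.6 + 313.26 = 1882.7
Index = 2073.96 / 1882.7 × 100 = 110.1588

110.2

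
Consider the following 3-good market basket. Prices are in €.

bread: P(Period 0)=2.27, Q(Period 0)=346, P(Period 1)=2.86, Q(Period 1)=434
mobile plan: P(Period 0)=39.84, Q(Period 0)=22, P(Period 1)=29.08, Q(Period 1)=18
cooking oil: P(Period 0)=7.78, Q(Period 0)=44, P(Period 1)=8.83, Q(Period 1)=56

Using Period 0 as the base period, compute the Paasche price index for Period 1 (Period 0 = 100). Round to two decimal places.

105.67

Paasche price index uses current-period quantities as weights.
ΣP(Period 1)·Q(Period 1) = 2.86×434 + 29.08×18 + 8.83×56 = 1241.24 + 523.44 + 494.48 = 2259.16
ΣP(Period 0)·Q(Period 1) = 2.27×434 + 39.84×18 + 7.78×56 = 985.18 + 717.12 + 435.68 = 2137.98
Index = 2259.16 / 2137.98 × 100 = 105.6680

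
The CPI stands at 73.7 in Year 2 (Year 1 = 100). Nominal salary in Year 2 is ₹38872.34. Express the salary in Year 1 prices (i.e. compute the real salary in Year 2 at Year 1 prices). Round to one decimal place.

Real = Nominal ÷ (Index/100) = 38872.34 ÷ (73.7/100)
     = 38872.34 ÷ 0.737 = 52744.0163

52744.0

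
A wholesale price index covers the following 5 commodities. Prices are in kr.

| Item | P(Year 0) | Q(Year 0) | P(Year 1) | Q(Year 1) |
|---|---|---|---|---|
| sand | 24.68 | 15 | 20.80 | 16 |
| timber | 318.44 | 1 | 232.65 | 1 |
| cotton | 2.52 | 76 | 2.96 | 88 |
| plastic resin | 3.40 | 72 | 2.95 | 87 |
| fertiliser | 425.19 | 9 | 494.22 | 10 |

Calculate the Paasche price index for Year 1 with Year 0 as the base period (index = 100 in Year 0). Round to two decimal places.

109.89

Paasche price index uses current-period quantities as weights.
ΣP(Year 1)·Q(Year 1) = 20.80×16 + 232.65×1 + 2.96×88 + 2.95×87 + 494.22×10 = 332.8 + 232.65 + 260.48 + 256.65 + 4942.2 = 6024.78
ΣP(Year 0)·Q(Year 1) = 24.68×16 + 318.44×1 + 2.52×88 + 3.40×87 + 425.19×10 = 394.88 + 318.44 + 221.76 + 295.8 + 4251.9 = 5482.78
Index = 6024.78 / 5482.78 × 100 = 109.8855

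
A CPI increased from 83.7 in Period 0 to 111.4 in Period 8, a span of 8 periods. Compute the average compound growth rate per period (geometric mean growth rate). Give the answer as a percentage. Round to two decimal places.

3.64%

Growth factor = (111.4/83.7)^(1/8) = (1.330944)^(1/8) = 1.036382
Growth rate = 1.036382 − 1 = 0.036382 = 3.6382%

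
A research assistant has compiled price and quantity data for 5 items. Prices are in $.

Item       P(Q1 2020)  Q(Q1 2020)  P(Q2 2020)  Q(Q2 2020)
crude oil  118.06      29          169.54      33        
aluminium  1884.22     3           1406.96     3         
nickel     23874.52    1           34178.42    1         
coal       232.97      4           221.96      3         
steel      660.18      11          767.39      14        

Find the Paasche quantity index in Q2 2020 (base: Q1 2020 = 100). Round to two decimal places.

Paasche quantity index uses current-period prices as weights.
ΣP(Q2 2020)·Q(Q2 2020) = 169.54×33 + 1406.96×3 + 34178.42×1 + 221.96×3 + 767.39×14 = 5594.82 + 4220.88 + 34178.42 + 665.88 + 10743.46 = 55403.46
ΣP(Q2 2020)·Q(Q1 2020) = 169.54×29 + 1406.96×3 + 34178.42×1 + 221.96×4 + 767.39×11 = 4916.66 + 4220.88 + 34178.42 + 887.84 + 8441.29 = 52645.09
Index = 55403.46 / 52645.09 × 100 = 105.2396

105.24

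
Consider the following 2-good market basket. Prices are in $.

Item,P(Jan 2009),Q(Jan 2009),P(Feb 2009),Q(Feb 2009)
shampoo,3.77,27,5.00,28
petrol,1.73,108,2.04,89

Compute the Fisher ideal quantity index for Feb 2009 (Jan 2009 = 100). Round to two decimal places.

Laspeyres component (base-period weights):
ΣP(Jan 2009)Q(Feb 2009) = 3.77×28 + 1.73×89 = 105.56 + 153.97 = 259.53
ΣP(Jan 2009)Q(Jan 2009) = 3.77×27 + 1.73×108 = 101.79 + 186.84 = 288.63
L = 259.53 / 288.63 × 100 = 89.9179
Paasche component (current-period weights):
ΣP(Feb 2009)Q(Feb 2009) = 5.00×28 + 2.04×89 = 140 + 181.56 = 321.56
ΣP(Feb 2009)Q(Jan 2009) = 5.00×27 + 2.04×108 = 135 + 220.32 = 355.32
P = 321.56 / 355.32 × 100 = 90.4987
Fisher = √(L × P) = √(89.9179 × 90.4987) = 90.2078

90.21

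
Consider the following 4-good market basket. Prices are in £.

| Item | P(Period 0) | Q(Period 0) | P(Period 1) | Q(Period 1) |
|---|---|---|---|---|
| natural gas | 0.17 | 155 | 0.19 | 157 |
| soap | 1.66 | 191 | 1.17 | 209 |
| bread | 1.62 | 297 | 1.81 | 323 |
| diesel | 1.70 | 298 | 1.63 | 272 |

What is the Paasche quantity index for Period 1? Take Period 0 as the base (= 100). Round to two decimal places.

102.05

Paasche quantity index uses current-period prices as weights.
ΣP(Period 1)·Q(Period 1) = 0.19×157 + 1.17×209 + 1.81×323 + 1.63×272 = 29.83 + 244.53 + 584.63 + 443.36 = 1302.35
ΣP(Period 1)·Q(Period 0) = 0.19×155 + 1.17×191 + 1.81×297 + 1.63×298 = 29.45 + 223.47 + 537.57 + 485.74 = 1276.23
Index = 1302.35 / 1276.23 × 100 = 102.0467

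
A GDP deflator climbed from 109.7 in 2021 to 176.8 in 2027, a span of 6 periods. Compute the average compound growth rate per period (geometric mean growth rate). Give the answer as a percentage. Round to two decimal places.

Growth factor = (176.8/109.7)^(1/6) = (1.611668)^(1/6) = 1.082794
Growth rate = 1.082794 − 1 = 0.082794 = 8.2794%

8.28%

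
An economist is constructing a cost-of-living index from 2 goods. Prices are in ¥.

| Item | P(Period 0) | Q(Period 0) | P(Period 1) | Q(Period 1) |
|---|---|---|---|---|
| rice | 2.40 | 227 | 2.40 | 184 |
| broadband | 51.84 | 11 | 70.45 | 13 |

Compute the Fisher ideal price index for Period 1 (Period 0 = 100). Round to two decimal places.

120.01

Laspeyres component (base-period weights):
ΣP(Period 1)Q(Period 0) = 2.40×227 + 70.45×11 = 544.8 + 774.95 = 1319.75
ΣP(Period 0)Q(Period 0) = 2.40×227 + 51.84×11 = 544.8 + 570.24 = 1115.04
L = 1319.75 / 1115.04 × 100 = 118.3590
Paasche component (current-period weights):
ΣP(Period 1)Q(Period 1) = 2.40×184 + 70.45×13 = 441.6 + 915.85 = 1357.45
ΣP(Period 0)Q(Period 1) = 2.40×184 + 51.84×13 = 441.6 + 673.92 = 1115.52
P = 1357.45 / 1115.52 × 100 = 121.6876
Fisher = √(L × P) = √(118.3590 × 121.6876) = 120.0118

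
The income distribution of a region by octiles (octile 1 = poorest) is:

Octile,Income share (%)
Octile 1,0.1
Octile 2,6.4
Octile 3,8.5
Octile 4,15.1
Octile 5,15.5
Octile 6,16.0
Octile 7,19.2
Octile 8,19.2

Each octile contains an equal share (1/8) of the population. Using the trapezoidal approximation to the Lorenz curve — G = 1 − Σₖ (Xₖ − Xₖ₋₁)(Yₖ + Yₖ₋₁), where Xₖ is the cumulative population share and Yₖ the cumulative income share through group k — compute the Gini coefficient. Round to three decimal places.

Cumulative income shares Yₖ: 0.0010, 0.0650, 0.1500, 0.3010, 0.4560, 0.6160, 0.8080, 1.0000
Σ (Xₖ−Xₖ₋₁)(Yₖ+Yₖ₋₁) = (1/8)(0.0010+0.0000) + (1/8)(0.0650+0.0010) + (1/8)(0.1500+0.0650) + (1/8)(0.3010+0.1500) + (1/8)(0.4560+0.3010) + (1/8)(0.6160+0.4560) + (1/8)(0.8080+0.6160) + (1/8)(1.0000+0.8080)
  = 0.0001 + 0.0083 + 0.0269 + 0.0564 + 0.0946 + 0.1340 + 0.1780 + 0.2260 = 0.7243
G = 1 − 0.7243 = 0.2757

0.276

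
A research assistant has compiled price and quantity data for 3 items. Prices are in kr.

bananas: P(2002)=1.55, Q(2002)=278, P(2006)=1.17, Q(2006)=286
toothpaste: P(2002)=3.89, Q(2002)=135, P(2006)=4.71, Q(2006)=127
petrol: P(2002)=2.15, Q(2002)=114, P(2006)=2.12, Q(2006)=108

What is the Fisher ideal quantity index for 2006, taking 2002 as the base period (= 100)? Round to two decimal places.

Laspeyres component (base-period weights):
ΣP(2002)Q(2006) = 1.55×286 + 3.89×127 + 2.15×108 = 443.3 + 494.03 + 232.2 = 1169.53
ΣP(2002)Q(2002) = 1.55×278 + 3.89×135 + 2.15×114 = 430.9 + 525.15 + 245.1 = 1201.15
L = 1169.53 / 1201.15 × 100 = 97.3675
Paasche component (current-period weights):
ΣP(2006)Q(2006) = 1.17×286 + 4.71×127 + 2.12×108 = 334.62 + 598.17 + 228.96 = 1161.75
ΣP(2006)Q(2002) = 1.17×278 + 4.71×135 + 2.12×114 = 325.26 + 635.85 + 241.68 = 1202.79
P = 1161.75 / 1202.79 × 100 = 96.5879
Fisher = √(L × P) = √(97.3675 × 96.5879) = 96.9769

96.98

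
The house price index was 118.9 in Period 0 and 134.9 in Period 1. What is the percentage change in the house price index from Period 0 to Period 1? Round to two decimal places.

Change = (134.9 − 118.9) / 118.9 × 100
       = 16.0 / 118.9 × 100 = 13.4567%

13.46%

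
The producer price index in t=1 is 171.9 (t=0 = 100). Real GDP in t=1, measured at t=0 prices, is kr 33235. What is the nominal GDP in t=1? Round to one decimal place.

57131.0

Nominal = Real × (Index/100) = 33235 × (171.9/100)
        = 33235 × 1.719 = 57130.9650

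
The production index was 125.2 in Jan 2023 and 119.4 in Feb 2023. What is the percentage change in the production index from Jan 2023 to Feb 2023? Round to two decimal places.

-4.63%

Change = (119.4 − 125.2) / 125.2 × 100
       = -5.8 / 125.2 × 100 = -4.6326%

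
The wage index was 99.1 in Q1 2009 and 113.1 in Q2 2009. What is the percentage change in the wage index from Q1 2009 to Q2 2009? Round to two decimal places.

14.13%

Change = (113.1 − 99.1) / 99.1 × 100
       = 14.0 / 99.1 × 100 = 14.1271%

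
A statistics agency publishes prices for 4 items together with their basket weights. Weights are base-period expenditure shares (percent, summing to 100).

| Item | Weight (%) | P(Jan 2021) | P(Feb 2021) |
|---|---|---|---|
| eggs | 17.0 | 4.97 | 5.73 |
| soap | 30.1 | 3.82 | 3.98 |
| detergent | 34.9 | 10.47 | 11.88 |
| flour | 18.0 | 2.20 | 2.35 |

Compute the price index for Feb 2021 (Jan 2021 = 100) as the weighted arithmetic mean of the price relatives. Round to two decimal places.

eggs: 17.0 × (5.73/4.97) = 17.0 × 1.152918 = 19.5996
soap: 30.1 × (3.98/3.82) = 30.1 × 1.041885 = 31.3607
detergent: 34.9 × (11.88/10.47) = 34.9 × 1.134670 = 39.6000
flour: 18.0 × (2.35/2.20) = 18.0 × 1.068182 = 19.2273
Index = Σ wᵢ·(p₁ᵢ/p₀ᵢ) = 19.5996 + 31.3607 + 39.6000 + 19.2273 = 109.7876

109.79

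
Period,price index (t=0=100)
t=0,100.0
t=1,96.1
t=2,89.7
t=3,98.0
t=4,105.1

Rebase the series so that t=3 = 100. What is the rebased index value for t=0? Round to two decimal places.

102.04

Rebased(t=0) = 100.0 / 98.0 × 100 = 102.0408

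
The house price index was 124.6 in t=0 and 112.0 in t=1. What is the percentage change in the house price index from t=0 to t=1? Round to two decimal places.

-10.11%

Change = (112.0 − 124.6) / 124.6 × 100
       = -12.6 / 124.6 × 100 = -10.1124%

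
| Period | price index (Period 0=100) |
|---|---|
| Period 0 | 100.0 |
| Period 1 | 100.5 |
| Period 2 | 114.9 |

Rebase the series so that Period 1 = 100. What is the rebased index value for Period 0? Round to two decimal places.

99.50

Rebased(Period 0) = 100.0 / 100.5 × 100 = 99.5025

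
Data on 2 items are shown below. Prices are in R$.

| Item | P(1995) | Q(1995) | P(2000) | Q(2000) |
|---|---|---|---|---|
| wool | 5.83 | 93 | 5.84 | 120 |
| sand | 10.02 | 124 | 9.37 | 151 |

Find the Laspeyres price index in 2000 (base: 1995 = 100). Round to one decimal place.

Laspeyres price index uses base-period quantities as weights.
ΣP(2000)·Q(1995) = 5.84×93 + 9.37×124 = 543.12 + 1161.88 = 1705
ΣP(1995)·Q(1995) = 5.83×93 + 10.02×124 = 542.19 + 1242.48 = 1784.67
Index = 1705 / 1784.67 × 100 = 95.5359

95.5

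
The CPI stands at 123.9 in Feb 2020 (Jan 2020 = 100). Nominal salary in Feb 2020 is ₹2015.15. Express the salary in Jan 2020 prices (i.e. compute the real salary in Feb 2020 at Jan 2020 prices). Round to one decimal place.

1626.4

Real = Nominal ÷ (Index/100) = 2015.15 ÷ (123.9/100)
     = 2015.15 ÷ 1.239 = 1626.4326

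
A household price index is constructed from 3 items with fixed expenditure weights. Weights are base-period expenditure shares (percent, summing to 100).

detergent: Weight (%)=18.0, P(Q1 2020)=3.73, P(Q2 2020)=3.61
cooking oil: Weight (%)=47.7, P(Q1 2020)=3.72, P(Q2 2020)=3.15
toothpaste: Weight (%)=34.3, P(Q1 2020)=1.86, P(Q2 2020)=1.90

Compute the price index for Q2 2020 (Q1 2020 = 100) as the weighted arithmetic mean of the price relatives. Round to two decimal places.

detergent: 18.0 × (3.61/3.73) = 18.0 × 0.967828 = 17.4209
cooking oil: 47.7 × (3.15/3.72) = 47.7 × 0.846774 = 40.3911
toothpaste: 34.3 × (1.90/1.86) = 34.3 × 1.021505 = 35.0376
Index = Σ wᵢ·(p₁ᵢ/p₀ᵢ) = 17.4209 + 40.3911 + 35.0376 = 92.8497

92.85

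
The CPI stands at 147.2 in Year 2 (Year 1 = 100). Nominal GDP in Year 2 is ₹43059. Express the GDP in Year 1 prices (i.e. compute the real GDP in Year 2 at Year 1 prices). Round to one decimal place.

29252.0

Real = Nominal ÷ (Index/100) = 43059 ÷ (147.2/100)
     = 43059 ÷ 1.472 = 29252.0380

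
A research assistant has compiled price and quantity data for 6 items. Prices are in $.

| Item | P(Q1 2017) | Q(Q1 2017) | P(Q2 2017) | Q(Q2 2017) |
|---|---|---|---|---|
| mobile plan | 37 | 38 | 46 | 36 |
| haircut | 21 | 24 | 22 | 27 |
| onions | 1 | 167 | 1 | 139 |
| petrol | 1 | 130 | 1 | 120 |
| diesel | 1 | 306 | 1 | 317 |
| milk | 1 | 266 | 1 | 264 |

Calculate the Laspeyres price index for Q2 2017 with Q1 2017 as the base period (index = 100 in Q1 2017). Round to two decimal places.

Laspeyres price index uses base-period quantities as weights.
ΣP(Q2 2017)·Q(Q1 2017) = 46×38 + 22×24 + 1×167 + 1×130 + 1×306 + 1×266 = 1748 + 528 + 167 + 130 + 306 + 266 = 3145
ΣP(Q1 2017)·Q(Q1 2017) = 37×38 + 21×24 + 1×167 + 1×130 + 1×306 + 1×266 = 1406 + 504 + 167 + 130 + 306 + 266 = 2779
Index = 3145 / 2779 × 100 = 113.1702

113.17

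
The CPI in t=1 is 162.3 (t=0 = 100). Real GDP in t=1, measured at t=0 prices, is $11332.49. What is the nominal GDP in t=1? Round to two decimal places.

Nominal = Real × (Index/100) = 11332.49 × (162.3/100)
        = 11332.49 × 1.623 = 18392.6313

18392.63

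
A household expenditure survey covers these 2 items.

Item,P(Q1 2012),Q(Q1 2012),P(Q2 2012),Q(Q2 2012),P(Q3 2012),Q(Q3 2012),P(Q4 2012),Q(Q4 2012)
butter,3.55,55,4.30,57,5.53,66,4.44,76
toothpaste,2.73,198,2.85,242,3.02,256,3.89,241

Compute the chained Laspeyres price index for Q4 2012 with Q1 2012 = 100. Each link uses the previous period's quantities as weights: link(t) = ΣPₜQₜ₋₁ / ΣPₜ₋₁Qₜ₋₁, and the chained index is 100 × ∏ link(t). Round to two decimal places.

Link Q1 2012→Q2 2012:
ΣP(Q2 2012)Q(Q1 2012) = 4.30×55 + 2.85×198 = 236.5 + 564.3 = 800.8
ΣP(Q1 2012)Q(Q1 2012) = 3.55×55 + 2.73×198 = 195.25 + 540.54 = 735.79
link = 800.8/735.79 = 1.088354
Link Q2 2012→Q3 2012:
ΣP(Q3 2012)Q(Q2 2012) = 5.53×57 + 3.02×242 = 315.21 + 730.84 = 1046.05
ΣP(Q2 2012)Q(Q2 2012) = 4.30×57 + 2.85×242 = 245.1 + 689.7 = 934.8
link = 1046.05/934.8 = 1.119009
Link Q3 2012→Q4 2012:
ΣP(Q4 2012)Q(Q3 2012) = 4.44×66 + 3.89×256 = 293.04 + 995.84 = 1288.88
ΣP(Q3 2012)Q(Q3 2012) = 5.53×66 + 3.02×256 = 364.98 + 773.12 = 1138.1
link = 1288.88/1138.1 = 1.132484
Chained index = 100 × 1.088354 × 1.119009 × 1.132484 = 137.9228

137.92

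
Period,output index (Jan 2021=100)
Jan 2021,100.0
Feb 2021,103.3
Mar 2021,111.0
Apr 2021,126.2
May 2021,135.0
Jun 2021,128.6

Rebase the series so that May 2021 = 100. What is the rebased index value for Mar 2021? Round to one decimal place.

82.2

Rebased(Mar 2021) = 111.0 / 135.0 × 100 = 82.2222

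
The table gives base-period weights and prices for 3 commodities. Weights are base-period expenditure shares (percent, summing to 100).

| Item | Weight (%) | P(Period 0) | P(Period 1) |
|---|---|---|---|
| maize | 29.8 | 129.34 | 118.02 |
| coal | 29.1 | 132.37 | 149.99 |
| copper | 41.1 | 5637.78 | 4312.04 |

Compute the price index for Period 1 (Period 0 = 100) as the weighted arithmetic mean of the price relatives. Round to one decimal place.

maize: 29.8 × (118.02/129.34) = 29.8 × 0.912479 = 27.1919
coal: 29.1 × (149.99/132.37) = 29.1 × 1.133112 = 32.9736
copper: 41.1 × (4312.04/5637.78) = 41.1 × 0.764847 = 31.4352
Index = Σ wᵢ·(p₁ᵢ/p₀ᵢ) = 27.1919 + 32.9736 + 31.4352 = 91.6006

91.6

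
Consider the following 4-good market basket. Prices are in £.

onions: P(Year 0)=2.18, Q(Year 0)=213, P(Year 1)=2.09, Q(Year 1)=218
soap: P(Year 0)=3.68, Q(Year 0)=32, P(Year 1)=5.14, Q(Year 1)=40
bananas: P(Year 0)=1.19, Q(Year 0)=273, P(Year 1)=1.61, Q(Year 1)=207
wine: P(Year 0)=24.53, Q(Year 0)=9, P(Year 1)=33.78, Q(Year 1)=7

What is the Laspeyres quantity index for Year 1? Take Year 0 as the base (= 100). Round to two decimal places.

92.26

Laspeyres quantity index uses base-period prices as weights.
ΣP(Year 0)·Q(Year 1) = 2.18×218 + 3.68×40 + 1.19×207 + 24.53×7 = 475.24 + 147.2 + 246.33 + 171.71 = 1040.48
ΣP(Year 0)·Q(Year 0) = 2.18×213 + 3.68×32 + 1.19×273 + 24.53×9 = 464.34 + 117.76 + 324.87 + 220.77 = 1127.74
Index = 1040.48 / 1127.74 × 100 = 92.2624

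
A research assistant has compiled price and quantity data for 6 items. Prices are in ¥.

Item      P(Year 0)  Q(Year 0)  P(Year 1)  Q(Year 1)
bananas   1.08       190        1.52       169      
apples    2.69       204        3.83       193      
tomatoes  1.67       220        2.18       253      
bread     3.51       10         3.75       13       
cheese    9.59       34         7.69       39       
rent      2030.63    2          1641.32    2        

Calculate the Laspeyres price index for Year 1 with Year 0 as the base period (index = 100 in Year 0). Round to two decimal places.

92.56

Laspeyres price index uses base-period quantities as weights.
ΣP(Year 1)·Q(Year 0) = 1.52×190 + 3.83×204 + 2.18×220 + 3.75×10 + 7.69×34 + 1641.32×2 = 288.8 + 781.32 + 479.6 + 37.5 + 261.46 + 3282.64 = 5131.32
ΣP(Year 0)·Q(Year 0) = 1.08×190 + 2.69×204 + 1.67×220 + 3.51×10 + 9.59×34 + 2030.63×2 = 205.2 + 548.76 + 367.4 + 35.1 + 326.06 + 4061.26 = 5543.78
Index = 5131.32 / 5543.78 × 100 = 92.5600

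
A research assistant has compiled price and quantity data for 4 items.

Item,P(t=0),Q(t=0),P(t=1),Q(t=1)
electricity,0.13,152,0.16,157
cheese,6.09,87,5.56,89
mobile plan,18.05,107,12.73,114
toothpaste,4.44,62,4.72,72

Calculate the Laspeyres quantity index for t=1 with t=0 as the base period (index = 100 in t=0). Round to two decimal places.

Laspeyres quantity index uses base-period prices as weights.
ΣP(t=0)·Q(t=1) = 0.13×157 + 6.09×89 + 18.05×114 + 4.44×72 = 20.41 + 542.01 + 2057.7 + 319.68 = 2939.8
ΣP(t=0)·Q(t=0) = 0.13×152 + 6.09×87 + 18.05×107 + 4.44×62 = 19.76 + 529.83 + 1931.35 + 275.28 = 2756.22
Index = 2939.8 / 2756.22 × 100 = 106.6606

106.66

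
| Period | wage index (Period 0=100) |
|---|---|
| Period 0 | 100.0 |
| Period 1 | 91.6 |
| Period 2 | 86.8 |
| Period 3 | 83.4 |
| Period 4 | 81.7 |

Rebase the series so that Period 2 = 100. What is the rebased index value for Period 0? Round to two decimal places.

115.21

Rebased(Period 0) = 100.0 / 86.8 × 100 = 115.2074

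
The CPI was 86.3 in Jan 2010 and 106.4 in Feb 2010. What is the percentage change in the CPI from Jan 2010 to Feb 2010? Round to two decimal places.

23.29%

Change = (106.4 − 86.3) / 86.3 × 100
       = 20.1 / 86.3 × 100 = 23.2908%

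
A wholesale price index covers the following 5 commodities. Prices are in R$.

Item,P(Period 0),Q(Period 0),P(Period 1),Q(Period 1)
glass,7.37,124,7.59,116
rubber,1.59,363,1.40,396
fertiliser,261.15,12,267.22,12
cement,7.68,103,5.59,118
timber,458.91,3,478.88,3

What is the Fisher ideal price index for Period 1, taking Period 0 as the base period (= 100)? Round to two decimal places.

Laspeyres component (base-period weights):
ΣP(Period 1)Q(Period 0) = 7.59×124 + 1.40×363 + 267.22×12 + 5.59×103 + 478.88×3 = 941.16 + 508.2 + 3206.64 + 575.77 + 1436.64 = 6668.41
ΣP(Period 0)Q(Period 0) = 7.37×124 + 1.59×363 + 261.15×12 + 7.68×103 + 458.91×3 = 913.88 + 577.17 + 3133.8 + 791.04 + 1376.73 = 6792.62
L = 6668.41 / 6792.62 × 100 = 98.1714
Paasche component (current-period weights):
ΣP(Period 1)Q(Period 1) = 7.59×116 + 1.40×396 + 267.22×12 + 5.59×118 + 478.88×3 = 880.44 + 554.4 + 3206.64 + 659.62 + 1436.64 = 6737.74
ΣP(Period 0)Q(Period 1) = 7.37×116 + 1.59×396 + 261.15×12 + 7.68×118 + 458.91×3 = 854.92 + 629.64 + 3133.8 + 906.24 + 1376.73 = 6901.33
P = 6737.74 / 6901.33 × 100 = 97.6296
Fisher = √(L × P) = √(98.1714 × 97.6296) = 97.9001

97.90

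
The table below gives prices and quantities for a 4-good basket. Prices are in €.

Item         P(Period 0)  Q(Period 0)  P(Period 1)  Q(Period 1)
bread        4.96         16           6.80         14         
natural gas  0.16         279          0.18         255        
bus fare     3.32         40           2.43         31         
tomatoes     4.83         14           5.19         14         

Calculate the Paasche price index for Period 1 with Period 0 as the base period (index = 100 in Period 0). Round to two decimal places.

102.96

Paasche price index uses current-period quantities as weights.
ΣP(Period 1)·Q(Period 1) = 6.80×14 + 0.18×255 + 2.43×31 + 5.19×14 = 95.2 + 45.9 + 75.33 + 72.66 = 289.09
ΣP(Period 0)·Q(Period 1) = 4.96×14 + 0.16×255 + 3.32×31 + 4.83×14 = 69.44 + 40.8 + 102.92 + 67.62 = 280.78
Index = 289.09 / 280.78 × 100 = 102.9596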